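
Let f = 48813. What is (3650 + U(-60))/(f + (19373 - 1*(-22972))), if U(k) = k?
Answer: 1795/45579 ≈ 0.039382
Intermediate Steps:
(3650 + U(-60))/(f + (19373 - 1*(-22972))) = (3650 - 60)/(48813 + (19373 - 1*(-22972))) = 3590/(48813 + (19373 + 22972)) = 3590/(48813 + 42345) = 3590/91158 = 3590*(1/91158) = 1795/45579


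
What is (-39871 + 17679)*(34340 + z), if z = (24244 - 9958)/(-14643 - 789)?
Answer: -489999909252/643 ≈ -7.6205e+8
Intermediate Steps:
z = -2381/2572 (z = 14286/(-15432) = 14286*(-1/15432) = -2381/2572 ≈ -0.92574)
(-39871 + 17679)*(34340 + z) = (-39871 + 17679)*(34340 - 2381/2572) = -22192*88320099/2572 = -489999909252/643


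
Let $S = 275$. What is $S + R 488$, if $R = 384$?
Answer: $187667$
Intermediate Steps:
$S + R 488 = 275 + 384 \cdot 488 = 275 + 187392 = 187667$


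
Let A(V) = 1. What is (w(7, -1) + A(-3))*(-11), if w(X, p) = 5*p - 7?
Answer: 121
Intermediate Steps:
w(X, p) = -7 + 5*p
(w(7, -1) + A(-3))*(-11) = ((-7 + 5*(-1)) + 1)*(-11) = ((-7 - 5) + 1)*(-11) = (-12 + 1)*(-11) = -11*(-11) = 121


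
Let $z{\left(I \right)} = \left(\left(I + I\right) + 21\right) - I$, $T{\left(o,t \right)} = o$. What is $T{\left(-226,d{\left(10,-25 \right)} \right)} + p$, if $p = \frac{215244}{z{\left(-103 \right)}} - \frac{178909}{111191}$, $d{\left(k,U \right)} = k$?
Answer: $- \frac{13004228877}{4558831} \approx -2852.5$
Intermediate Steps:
$z{\left(I \right)} = 21 + I$ ($z{\left(I \right)} = \left(2 I + 21\right) - I = \left(21 + 2 I\right) - I = 21 + I$)
$p = - \frac{11973933071}{4558831}$ ($p = \frac{215244}{21 - 103} - \frac{178909}{111191} = \frac{215244}{-82} - \frac{178909}{111191} = 215244 \left(- \frac{1}{82}\right) - \frac{178909}{111191} = - \frac{107622}{41} - \frac{178909}{111191} = - \frac{11973933071}{4558831} \approx -2626.5$)
$T{\left(-226,d{\left(10,-25 \right)} \right)} + p = -226 - \frac{11973933071}{4558831} = - \frac{13004228877}{4558831}$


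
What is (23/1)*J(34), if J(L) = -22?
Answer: -506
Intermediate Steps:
(23/1)*J(34) = (23/1)*(-22) = (23*1)*(-22) = 23*(-22) = -506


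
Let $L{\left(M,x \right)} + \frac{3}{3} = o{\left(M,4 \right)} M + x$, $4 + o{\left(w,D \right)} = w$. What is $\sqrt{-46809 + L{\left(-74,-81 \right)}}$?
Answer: $i \sqrt{41119} \approx 202.78 i$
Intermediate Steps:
$o{\left(w,D \right)} = -4 + w$
$L{\left(M,x \right)} = -1 + x + M \left(-4 + M\right)$ ($L{\left(M,x \right)} = -1 + \left(\left(-4 + M\right) M + x\right) = -1 + \left(M \left(-4 + M\right) + x\right) = -1 + \left(x + M \left(-4 + M\right)\right) = -1 + x + M \left(-4 + M\right)$)
$\sqrt{-46809 + L{\left(-74,-81 \right)}} = \sqrt{-46809 - \left(82 + 74 \left(-4 - 74\right)\right)} = \sqrt{-46809 - -5690} = \sqrt{-46809 + 5690} = \sqrt{-41119} = i \sqrt{41119}$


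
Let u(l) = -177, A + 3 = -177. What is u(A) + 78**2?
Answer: 5907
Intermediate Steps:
A = -180 (A = -3 - 177 = -180)
u(A) + 78**2 = -177 + 78**2 = -177 + 6084 = 5907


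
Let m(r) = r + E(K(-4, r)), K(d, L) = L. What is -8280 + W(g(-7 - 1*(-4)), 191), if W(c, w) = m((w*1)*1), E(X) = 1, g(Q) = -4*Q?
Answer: -8088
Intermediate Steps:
m(r) = 1 + r (m(r) = r + 1 = 1 + r)
W(c, w) = 1 + w (W(c, w) = 1 + (w*1)*1 = 1 + w*1 = 1 + w)
-8280 + W(g(-7 - 1*(-4)), 191) = -8280 + (1 + 191) = -8280 + 192 = -8088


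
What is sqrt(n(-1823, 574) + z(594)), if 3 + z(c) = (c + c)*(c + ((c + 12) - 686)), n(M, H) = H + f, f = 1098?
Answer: sqrt(612301) ≈ 782.50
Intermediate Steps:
n(M, H) = 1098 + H (n(M, H) = H + 1098 = 1098 + H)
z(c) = -3 + 2*c*(-674 + 2*c) (z(c) = -3 + (c + c)*(c + ((c + 12) - 686)) = -3 + (2*c)*(c + ((12 + c) - 686)) = -3 + (2*c)*(c + (-674 + c)) = -3 + (2*c)*(-674 + 2*c) = -3 + 2*c*(-674 + 2*c))
sqrt(n(-1823, 574) + z(594)) = sqrt((1098 + 574) + (-3 - 1348*594 + 4*594**2)) = sqrt(1672 + (-3 - 800712 + 4*352836)) = sqrt(1672 + (-3 - 800712 + 1411344)) = sqrt(1672 + 610629) = sqrt(612301)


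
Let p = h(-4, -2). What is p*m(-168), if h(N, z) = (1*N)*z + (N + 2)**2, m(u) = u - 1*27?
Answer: -2340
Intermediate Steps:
m(u) = -27 + u (m(u) = u - 27 = -27 + u)
h(N, z) = (2 + N)**2 + N*z (h(N, z) = N*z + (2 + N)**2 = (2 + N)**2 + N*z)
p = 12 (p = (2 - 4)**2 - 4*(-2) = (-2)**2 + 8 = 4 + 8 = 12)
p*m(-168) = 12*(-27 - 168) = 12*(-195) = -2340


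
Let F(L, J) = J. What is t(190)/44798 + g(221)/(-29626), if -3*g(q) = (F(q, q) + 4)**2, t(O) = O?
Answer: 380797595/663592774 ≈ 0.57384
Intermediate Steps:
g(q) = -(4 + q)**2/3 (g(q) = -(q + 4)**2/3 = -(4 + q)**2/3)
t(190)/44798 + g(221)/(-29626) = 190/44798 - (4 + 221)**2/3/(-29626) = 190*(1/44798) - 1/3*225**2*(-1/29626) = 95/22399 - 1/3*50625*(-1/29626) = 95/22399 - 16875*(-1/29626) = 95/22399 + 16875/29626 = 380797595/663592774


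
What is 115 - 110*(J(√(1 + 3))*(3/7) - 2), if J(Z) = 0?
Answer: 335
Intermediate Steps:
115 - 110*(J(√(1 + 3))*(3/7) - 2) = 115 - 110*(0*(3/7) - 2) = 115 - 110*(0 - 2) = 115 - 110*(-2) = 115 + 220 = 335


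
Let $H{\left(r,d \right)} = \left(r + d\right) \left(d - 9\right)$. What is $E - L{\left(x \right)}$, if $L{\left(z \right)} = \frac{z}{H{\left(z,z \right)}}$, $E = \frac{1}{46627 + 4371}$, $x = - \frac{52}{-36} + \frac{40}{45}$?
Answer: $\frac{76517}{1019960} \approx 0.07502$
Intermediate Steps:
$x = \frac{7}{3}$ ($x = \left(-52\right) \left(- \frac{1}{36}\right) + 40 \cdot \frac{1}{45} = \frac{13}{9} + \frac{8}{9} = \frac{7}{3} \approx 2.3333$)
$E = \frac{1}{50998} \approx 1.9609 \cdot 10^{-5}$
$H{\left(r,d \right)} = \left(-9 + d\right) \left(d + r\right)$ ($H{\left(r,d \right)} = \left(d + r\right) \left(-9 + d\right) = \left(-9 + d\right) \left(d + r\right)$)
$L{\left(z \right)} = \frac{z}{- 18 z + 2 z^{2}}$ ($L{\left(z \right)} = \frac{z}{z^{2} - 9 z - 9 z + z z} = \frac{z}{z^{2} - 9 z - 9 z + z^{2}} = \frac{z}{- 18 z + 2 z^{2}}$)
$E - L{\left(x \right)} = \frac{1}{50998} - \frac{1}{2 \left(-9 + \frac{7}{3}\right)} = \frac{1}{50998} - \frac{1}{2 \left(- \frac{20}{3}\right)} = \frac{1}{50998} - \frac{1}{2} \left(- \frac{3}{20}\right) = \frac{1}{50998} - - \frac{3}{40} = \frac{1}{50998} + \frac{3}{40} = \frac{76517}{1019960}$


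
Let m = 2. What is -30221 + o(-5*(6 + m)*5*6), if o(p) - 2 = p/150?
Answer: -30227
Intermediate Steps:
o(p) = 2 + p/150
-30221 + o(-5*(6 + m)*5*6) = -30221 + (2 + (-5*(6 + 2)*5*6)/150) = -30221 + (2 + (-40*5*6)/150) = -30221 + (2 + (-5*40*6)/150) = -30221 + (2 + (-200*6)/150) = -30221 + (2 + (1/150)*(-1200)) = -30221 + (2 - 8) = -30221 - 6 = -30227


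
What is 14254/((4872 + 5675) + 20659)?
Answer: 7127/15603 ≈ 0.45677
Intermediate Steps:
14254/((4872 + 5675) + 20659) = 14254/(10547 + 20659) = 14254/31206 = 14254*(1/31206) = 7127/15603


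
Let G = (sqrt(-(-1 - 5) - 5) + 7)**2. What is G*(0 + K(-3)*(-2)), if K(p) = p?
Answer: 384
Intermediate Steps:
G = 64 (G = (sqrt(-1*(-6) - 5) + 7)**2 = (sqrt(6 - 5) + 7)**2 = (sqrt(1) + 7)**2 = (1 + 7)**2 = 8**2 = 64)
G*(0 + K(-3)*(-2)) = 64*(0 - 3*(-2)) = 64*(0 + 6) = 64*6 = 384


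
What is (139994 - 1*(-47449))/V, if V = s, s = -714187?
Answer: -187443/714187 ≈ -0.26246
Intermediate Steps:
V = -714187
(139994 - 1*(-47449))/V = (139994 - 1*(-47449))/(-714187) = (139994 + 47449)*(-1/714187) = 187443*(-1/714187) = -187443/714187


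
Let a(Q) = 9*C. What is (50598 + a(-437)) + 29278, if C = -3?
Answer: 79849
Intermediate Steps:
a(Q) = -27 (a(Q) = 9*(-3) = -27)
(50598 + a(-437)) + 29278 = (50598 - 27) + 29278 = 50571 + 29278 = 79849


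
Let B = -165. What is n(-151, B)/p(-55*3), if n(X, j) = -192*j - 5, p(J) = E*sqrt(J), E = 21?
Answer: -905*I*sqrt(165)/99 ≈ -117.42*I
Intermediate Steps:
p(J) = 21*sqrt(J)
n(X, j) = -5 - 192*j
n(-151, B)/p(-55*3) = (-5 - 192*(-165))/((21*sqrt(-55*3))) = (-5 + 31680)/((21*sqrt(-165))) = 31675/((21*(I*sqrt(165)))) = 31675/((21*I*sqrt(165))) = 31675*(-I*sqrt(165)/3465) = -905*I*sqrt(165)/99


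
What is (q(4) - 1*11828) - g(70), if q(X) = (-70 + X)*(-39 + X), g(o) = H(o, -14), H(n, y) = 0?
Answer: -9518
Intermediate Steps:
g(o) = 0
(q(4) - 1*11828) - g(70) = ((2730 + 4² - 109*4) - 1*11828) - 1*0 = ((2730 + 16 - 436) - 11828) + 0 = (2310 - 11828) + 0 = -9518 + 0 = -9518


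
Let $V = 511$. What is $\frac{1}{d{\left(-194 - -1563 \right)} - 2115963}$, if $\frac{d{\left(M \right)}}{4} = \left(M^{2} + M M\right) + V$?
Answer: $\frac{1}{12879369} \approx 7.7644 \cdot 10^{-8}$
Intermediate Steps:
$d{\left(M \right)} = 2044 + 8 M^{2}$ ($d{\left(M \right)} = 4 \left(\left(M^{2} + M M\right) + 511\right) = 4 \left(\left(M^{2} + M^{2}\right) + 511\right) = 4 \left(2 M^{2} + 511\right) = 4 \left(511 + 2 M^{2}\right) = 2044 + 8 M^{2}$)
$\frac{1}{d{\left(-194 - -1563 \right)} - 2115963} = \frac{1}{\left(2044 + 8 \left(-194 - -1563\right)^{2}\right) - 2115963} = \frac{1}{\left(2044 + 8 \left(-194 + 1563\right)^{2}\right) - 2115963} = \frac{1}{\left(2044 + 8 \cdot 1369^{2}\right) - 2115963} = \frac{1}{\left(2044 + 8 \cdot 1874161\right) - 2115963} = \frac{1}{\left(2044 + 14993288\right) - 2115963} = \frac{1}{14995332 - 2115963} = \frac{1}{12879369}$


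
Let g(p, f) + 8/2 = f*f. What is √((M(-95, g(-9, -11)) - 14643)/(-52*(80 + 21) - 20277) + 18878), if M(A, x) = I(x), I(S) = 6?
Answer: √251096522579/3647 ≈ 137.40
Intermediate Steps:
g(p, f) = -4 + f² (g(p, f) = -4 + f*f = -4 + f²)
M(A, x) = 6
√((M(-95, g(-9, -11)) - 14643)/(-52*(80 + 21) - 20277) + 18878) = √((6 - 14643)/(-52*(80 + 21) - 20277) + 18878) = √(-14637/(-52*101 - 20277) + 18878) = √(-14637/(-5252 - 20277) + 18878) = √(-14637/(-25529) + 18878) = √(-14637*(-1/25529) + 18878) = √(2091/3647 + 18878) = √(68850157/3647) = √251096522579/3647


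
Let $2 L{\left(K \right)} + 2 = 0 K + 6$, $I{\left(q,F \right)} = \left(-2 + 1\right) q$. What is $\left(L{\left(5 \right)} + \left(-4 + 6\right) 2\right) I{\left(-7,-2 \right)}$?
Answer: $42$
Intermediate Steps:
$I{\left(q,F \right)} = - q$
$L{\left(K \right)} = 2$ ($L{\left(K \right)} = -1 + \frac{0 K + 6}{2} = -1 + \frac{0 + 6}{2} = -1 + \frac{1}{2} \cdot 6 = -1 + 3 = 2$)
$\left(L{\left(5 \right)} + \left(-4 + 6\right) 2\right) I{\left(-7,-2 \right)} = \left(2 + \left(-4 + 6\right) 2\right) \left(\left(-1\right) \left(-7\right)\right) = \left(2 + 2 \cdot 2\right) 7 = \left(2 + 4\right) 7 = 6 \cdot 7 = 42$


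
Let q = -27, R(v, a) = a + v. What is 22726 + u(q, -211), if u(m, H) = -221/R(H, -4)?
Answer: 4886311/215 ≈ 22727.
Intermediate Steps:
u(m, H) = -221/(-4 + H)
22726 + u(q, -211) = 22726 - 221/(-4 - 211) = 22726 - 221/(-215) = 22726 - 221*(-1/215) = 22726 + 221/215 = 4886311/215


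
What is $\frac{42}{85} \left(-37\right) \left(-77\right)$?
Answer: $\frac{119658}{85} \approx 1407.7$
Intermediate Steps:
$\frac{42}{85} \left(-37\right) \left(-77\right) = \left(- \frac{1554}{85}\right) \left(-77\right) = \frac{119658}{85}$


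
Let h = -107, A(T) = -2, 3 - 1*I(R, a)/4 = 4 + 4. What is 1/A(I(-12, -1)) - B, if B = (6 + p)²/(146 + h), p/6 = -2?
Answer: -37/26 ≈ -1.4231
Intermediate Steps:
I(R, a) = -20 (I(R, a) = 12 - 4*(4 + 4) = 12 - 4*8 = 12 - 32 = -20)
p = -12 (p = 6*(-2) = -12)
B = 12/13 (B = (6 - 12)²/(146 - 107) = (-6)²/39 = (1/39)*36 = 12/13 ≈ 0.92308)
1/A(I(-12, -1)) - B = 1/(-2) - 1*12/13 = -½ - 12/13 = -37/26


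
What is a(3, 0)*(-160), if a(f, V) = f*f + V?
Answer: -1440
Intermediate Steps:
a(f, V) = V + f² (a(f, V) = f² + V = V + f²)
a(3, 0)*(-160) = (0 + 3²)*(-160) = (0 + 9)*(-160) = 9*(-160) = -1440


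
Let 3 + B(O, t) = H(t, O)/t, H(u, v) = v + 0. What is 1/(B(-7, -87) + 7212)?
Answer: 87/627190 ≈ 0.00013871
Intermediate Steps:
H(u, v) = v
B(O, t) = -3 + O/t
1/(B(-7, -87) + 7212) = 1/((-3 - 7/(-87)) + 7212) = 1/((-3 - 7*(-1/87)) + 7212) = 1/((-3 + 7/87) + 7212) = 1/(-254/87 + 7212) = 1/(627190/87) = 87/627190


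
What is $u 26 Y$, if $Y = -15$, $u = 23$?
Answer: $-8970$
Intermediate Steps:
$u 26 Y = 23 \cdot 26 \left(-15\right) = 598 \left(-15\right) = -8970$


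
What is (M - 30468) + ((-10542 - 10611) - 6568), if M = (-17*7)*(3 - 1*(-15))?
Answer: -60331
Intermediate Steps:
M = -2142 (M = -119*(3 + 15) = -119*18 = -2142)
(M - 30468) + ((-10542 - 10611) - 6568) = (-2142 - 30468) + ((-10542 - 10611) - 6568) = -32610 + (-21153 - 6568) = -32610 - 27721 = -60331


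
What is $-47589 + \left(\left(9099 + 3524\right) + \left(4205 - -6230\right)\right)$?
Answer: $-24531$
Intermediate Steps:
$-47589 + \left(\left(9099 + 3524\right) + \left(4205 - -6230\right)\right) = -47589 + \left(12623 + \left(4205 + 6230\right)\right) = -47589 + \left(12623 + 10435\right) = -47589 + 23058 = -24531$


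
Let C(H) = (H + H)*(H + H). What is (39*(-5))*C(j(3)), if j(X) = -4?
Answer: -12480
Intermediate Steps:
C(H) = 4*H² (C(H) = (2*H)*(2*H) = 4*H²)
(39*(-5))*C(j(3)) = (39*(-5))*(4*(-4)²) = -780*16 = -195*64 = -12480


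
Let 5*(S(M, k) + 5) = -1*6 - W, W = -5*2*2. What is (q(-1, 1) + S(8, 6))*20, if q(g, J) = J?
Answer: -24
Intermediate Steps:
W = -20 (W = -10*2 = -20)
S(M, k) = -11/5 (S(M, k) = -5 + (-1*6 - 1*(-20))/5 = -5 + (-6 + 20)/5 = -5 + (⅕)*14 = -5 + 14/5 = -11/5)
(q(-1, 1) + S(8, 6))*20 = (1 - 11/5)*20 = -6/5*20 = -24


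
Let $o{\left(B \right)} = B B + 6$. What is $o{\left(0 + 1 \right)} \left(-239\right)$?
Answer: $-1673$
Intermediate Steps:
$o{\left(B \right)} = 6 + B^{2}$ ($o{\left(B \right)} = B^{2} + 6 = 6 + B^{2}$)
$o{\left(0 + 1 \right)} \left(-239\right) = \left(6 + \left(0 + 1\right)^{2}\right) \left(-239\right) = \left(6 + 1^{2}\right) \left(-239\right) = \left(6 + 1\right) \left(-239\right) = 7 \left(-239\right) = -1673$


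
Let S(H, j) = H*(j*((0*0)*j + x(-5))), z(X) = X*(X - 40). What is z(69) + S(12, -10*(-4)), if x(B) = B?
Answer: -399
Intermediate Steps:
z(X) = X*(-40 + X)
S(H, j) = -5*H*j (S(H, j) = H*(j*((0*0)*j - 5)) = H*(j*(0*j - 5)) = H*(j*(0 - 5)) = H*(j*(-5)) = H*(-5*j) = -5*H*j)
z(69) + S(12, -10*(-4)) = 69*(-40 + 69) - 5*12*(-10*(-4)) = 69*29 - 5*12*40 = 2001 - 2400 = -399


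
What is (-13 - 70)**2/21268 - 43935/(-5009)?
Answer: 968916581/106531412 ≈ 9.0951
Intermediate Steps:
(-13 - 70)**2/21268 - 43935/(-5009) = (-83)**2*(1/21268) - 43935*(-1/5009) = 6889*(1/21268) + 43935/5009 = 6889/21268 + 43935/5009 = 968916581/106531412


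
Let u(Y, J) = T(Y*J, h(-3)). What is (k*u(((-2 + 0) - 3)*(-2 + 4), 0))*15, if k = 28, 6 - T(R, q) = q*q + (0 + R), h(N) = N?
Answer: -1260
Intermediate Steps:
T(R, q) = 6 - R - q**2 (T(R, q) = 6 - (q*q + (0 + R)) = 6 - (q**2 + R) = 6 - (R + q**2) = 6 + (-R - q**2) = 6 - R - q**2)
u(Y, J) = -3 - J*Y (u(Y, J) = 6 - Y*J - 1*(-3)**2 = 6 - J*Y - 1*9 = 6 - J*Y - 9 = -3 - J*Y)
(k*u(((-2 + 0) - 3)*(-2 + 4), 0))*15 = (28*(-3 - 1*0*((-2 + 0) - 3)*(-2 + 4)))*15 = (28*(-3 - 1*0*(-2 - 3)*2))*15 = (28*(-3 - 1*0*(-5*2)))*15 = (28*(-3 - 1*0*(-10)))*15 = (28*(-3 + 0))*15 = (28*(-3))*15 = -84*15 = -1260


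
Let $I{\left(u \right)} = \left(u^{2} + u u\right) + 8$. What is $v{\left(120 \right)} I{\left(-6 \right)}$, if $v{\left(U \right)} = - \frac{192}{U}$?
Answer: $-128$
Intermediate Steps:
$I{\left(u \right)} = 8 + 2 u^{2}$ ($I{\left(u \right)} = \left(u^{2} + u^{2}\right) + 8 = 2 u^{2} + 8 = 8 + 2 u^{2}$)
$v{\left(120 \right)} I{\left(-6 \right)} = - \frac{192}{120} \left(8 + 2 \left(-6\right)^{2}\right) = \left(-192\right) \frac{1}{120} \left(8 + 2 \cdot 36\right) = - \frac{8 \left(8 + 72\right)}{5} = \left(- \frac{8}{5}\right) 80 = -128$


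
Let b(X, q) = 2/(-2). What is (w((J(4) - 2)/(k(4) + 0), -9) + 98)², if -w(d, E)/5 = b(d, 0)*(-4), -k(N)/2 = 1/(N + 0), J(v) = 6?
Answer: 6084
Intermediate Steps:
k(N) = -2/N (k(N) = -2/(N + 0) = -2/N)
b(X, q) = -1 (b(X, q) = 2*(-½) = -1)
w(d, E) = -20 (w(d, E) = -(-5)*(-4) = -5*4 = -20)
(w((J(4) - 2)/(k(4) + 0), -9) + 98)² = (-20 + 98)² = 78² = 6084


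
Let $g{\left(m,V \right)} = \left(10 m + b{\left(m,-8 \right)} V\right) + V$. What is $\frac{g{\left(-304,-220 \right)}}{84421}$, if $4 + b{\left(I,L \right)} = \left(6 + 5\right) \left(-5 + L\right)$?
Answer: $\frac{29080}{84421} \approx 0.34446$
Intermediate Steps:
$b{\left(I,L \right)} = -59 + 11 L$ ($b{\left(I,L \right)} = -4 + \left(6 + 5\right) \left(-5 + L\right) = -4 + 11 \left(-5 + L\right) = -4 + \left(-55 + 11 L\right) = -59 + 11 L$)
$g{\left(m,V \right)} = - 146 V + 10 m$ ($g{\left(m,V \right)} = \left(10 m + \left(-59 + 11 \left(-8\right)\right) V\right) + V = \left(10 m + \left(-59 - 88\right) V\right) + V = \left(10 m - 147 V\right) + V = \left(- 147 V + 10 m\right) + V = - 146 V + 10 m$)
$\frac{g{\left(-304,-220 \right)}}{84421} = \frac{\left(-146\right) \left(-220\right) + 10 \left(-304\right)}{84421} = \left(32120 - 3040\right) \frac{1}{84421} = 29080 \cdot \frac{1}{84421} = \frac{29080}{84421}$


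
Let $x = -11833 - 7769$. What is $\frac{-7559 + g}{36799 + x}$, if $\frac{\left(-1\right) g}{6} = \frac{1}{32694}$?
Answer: $- \frac{41188992}{93706453} \approx -0.43955$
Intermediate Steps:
$g = - \frac{1}{5449}$ ($g = - \frac{6}{32694} = \left(-6\right) \frac{1}{32694} = - \frac{1}{5449} \approx -0.00018352$)
$x = -19602$
$\frac{-7559 + g}{36799 + x} = \frac{-7559 - \frac{1}{5449}}{36799 - 19602} = - \frac{41188992}{5449 \cdot 17197} = \left(- \frac{41188992}{5449}\right) \frac{1}{17197} = - \frac{41188992}{93706453}$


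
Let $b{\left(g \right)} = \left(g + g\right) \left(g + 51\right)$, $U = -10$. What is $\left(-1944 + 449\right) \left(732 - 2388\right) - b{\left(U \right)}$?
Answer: $2476540$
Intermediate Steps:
$b{\left(g \right)} = 2 g \left(51 + g\right)$
$\left(-1944 + 449\right) \left(732 - 2388\right) - b{\left(U \right)} = \left(-1944 + 449\right) \left(732 - 2388\right) - 2 \left(-10\right) \left(51 - 10\right) = \left(-1495\right) \left(-1656\right) - 2 \left(-10\right) 41 = 2475720 - -820 = 2475720 + 820 = 2476540$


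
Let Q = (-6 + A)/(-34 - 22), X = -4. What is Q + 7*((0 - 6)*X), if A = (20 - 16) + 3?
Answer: 9407/56 ≈ 167.98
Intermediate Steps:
A = 7 (A = 4 + 3 = 7)
Q = -1/56 (Q = (-6 + 7)/(-34 - 22) = 1/(-56) = 1*(-1/56) = -1/56 ≈ -0.017857)
Q + 7*((0 - 6)*X) = -1/56 + 7*((0 - 6)*(-4)) = -1/56 + 7*(-6*(-4)) = -1/56 + 7*24 = -1/56 + 168 = 9407/56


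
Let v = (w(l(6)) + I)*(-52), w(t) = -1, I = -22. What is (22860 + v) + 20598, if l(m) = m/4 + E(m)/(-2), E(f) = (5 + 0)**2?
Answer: 44654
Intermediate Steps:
E(f) = 25 (E(f) = 5**2 = 25)
l(m) = -25/2 + m/4 (l(m) = m/4 + 25/(-2) = m*(1/4) + 25*(-1/2) = m/4 - 25/2 = -25/2 + m/4)
v = 1196 (v = (-1 - 22)*(-52) = -23*(-52) = 1196)
(22860 + v) + 20598 = (22860 + 1196) + 20598 = 24056 + 20598 = 44654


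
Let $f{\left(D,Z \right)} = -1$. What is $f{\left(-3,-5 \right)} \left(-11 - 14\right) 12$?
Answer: $300$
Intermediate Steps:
$f{\left(-3,-5 \right)} \left(-11 - 14\right) 12 = - (-11 - 14) 12 = \left(-1\right) \left(-25\right) 12 = 25 \cdot 12 = 300$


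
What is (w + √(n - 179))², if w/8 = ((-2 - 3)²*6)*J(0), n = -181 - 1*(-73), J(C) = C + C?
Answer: -287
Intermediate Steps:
J(C) = 2*C
n = -108 (n = -181 + 73 = -108)
w = 0 (w = 8*(((-2 - 3)²*6)*(2*0)) = 8*(((-5)²*6)*0) = 8*((25*6)*0) = 8*(150*0) = 8*0 = 0)
(w + √(n - 179))² = (0 + √(-108 - 179))² = (0 + √(-287))² = (0 + I*√287)² = (I*√287)² = -287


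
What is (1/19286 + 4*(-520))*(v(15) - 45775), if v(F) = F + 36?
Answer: 917106363698/9643 ≈ 9.5106e+7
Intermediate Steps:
v(F) = 36 + F
(1/19286 + 4*(-520))*(v(15) - 45775) = (1/19286 + 4*(-520))*((36 + 15) - 45775) = (1/19286 - 2080)*(51 - 45775) = -40114879/19286*(-45724) = 917106363698/9643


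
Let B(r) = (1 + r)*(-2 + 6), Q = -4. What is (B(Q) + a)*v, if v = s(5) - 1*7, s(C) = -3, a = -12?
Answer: 240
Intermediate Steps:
B(r) = 4 + 4*r (B(r) = (1 + r)*4 = 4 + 4*r)
v = -10 (v = -3 - 1*7 = -3 - 7 = -10)
(B(Q) + a)*v = ((4 + 4*(-4)) - 12)*(-10) = ((4 - 16) - 12)*(-10) = (-12 - 12)*(-10) = -24*(-10) = 240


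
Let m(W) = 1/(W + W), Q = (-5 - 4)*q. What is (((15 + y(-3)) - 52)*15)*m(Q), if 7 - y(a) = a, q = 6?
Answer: 15/4 ≈ 3.7500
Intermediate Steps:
y(a) = 7 - a
Q = -54 (Q = (-5 - 4)*6 = -9*6 = -54)
m(W) = 1/(2*W)
(((15 + y(-3)) - 52)*15)*m(Q) = (((15 + (7 - 1*(-3))) - 52)*15)*((½)/(-54)) = (((15 + (7 + 3)) - 52)*15)*((½)*(-1/54)) = (((15 + 10) - 52)*15)*(-1/108) = ((25 - 52)*15)*(-1/108) = -27*15*(-1/108) = -405*(-1/108) = 15/4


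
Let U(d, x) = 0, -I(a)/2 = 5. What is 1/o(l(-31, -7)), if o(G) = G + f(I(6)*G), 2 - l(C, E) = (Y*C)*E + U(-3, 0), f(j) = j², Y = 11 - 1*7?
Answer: 1/74994734 ≈ 1.3334e-8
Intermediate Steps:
I(a) = -10 (I(a) = -2*5 = -10)
Y = 4 (Y = 11 - 7 = 4)
l(C, E) = 2 - 4*C*E (l(C, E) = 2 - ((4*C)*E + 0) = 2 - (4*C*E + 0) = 2 - 4*C*E)
o(G) = G + 100*G² (o(G) = G + (-10*G)² = G + 100*G²)
1/o(l(-31, -7)) = 1/((2 - 4*(-31)*(-7))*(1 + 100*(2 - 4*(-31)*(-7)))) = 1/((2 - 868)*(1 + 100*(2 - 868))) = 1/(-866*(1 + 100*(-866))) = 1/(-866*(1 - 86600)) = 1/(-866*(-86599)) = 1/74994734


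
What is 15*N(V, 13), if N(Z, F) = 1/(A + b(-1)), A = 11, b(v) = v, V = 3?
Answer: 3/2 ≈ 1.5000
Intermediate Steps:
N(Z, F) = ⅒ (N(Z, F) = 1/(11 - 1) = 1/10 = ⅒)
15*N(V, 13) = 15*(⅒) = 3/2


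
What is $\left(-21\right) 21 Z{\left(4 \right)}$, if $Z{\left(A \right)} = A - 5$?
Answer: $441$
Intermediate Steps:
$Z{\left(A \right)} = -5 + A$
$\left(-21\right) 21 Z{\left(4 \right)} = \left(-21\right) 21 \left(-5 + 4\right) = \left(-441\right) \left(-1\right) = 441$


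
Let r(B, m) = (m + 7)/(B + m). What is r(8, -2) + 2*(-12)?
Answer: -139/6 ≈ -23.167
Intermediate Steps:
r(B, m) = (7 + m)/(B + m)
r(8, -2) + 2*(-12) = (7 - 2)/(8 - 2) + 2*(-12) = 5/6 - 24 = (⅙)*5 - 24 = ⅚ - 24 = -139/6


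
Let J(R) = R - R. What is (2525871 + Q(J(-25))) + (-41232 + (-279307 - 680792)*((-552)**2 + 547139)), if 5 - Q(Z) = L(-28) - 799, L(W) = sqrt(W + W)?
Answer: -817851127014 - 2*I*sqrt(14) ≈ -8.1785e+11 - 7.4833*I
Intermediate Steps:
J(R) = 0
L(W) = sqrt(2)*sqrt(W) (L(W) = sqrt(2*W) = sqrt(2)*sqrt(W))
Q(Z) = 804 - 2*I*sqrt(14) (Q(Z) = 5 - (sqrt(2)*sqrt(-28) - 799) = 5 - (sqrt(2)*(2*I*sqrt(7)) - 799) = 5 - (2*I*sqrt(14) - 799) = 5 - (-799 + 2*I*sqrt(14)) = 5 + (799 - 2*I*sqrt(14)) = 804 - 2*I*sqrt(14))
(2525871 + Q(J(-25))) + (-41232 + (-279307 - 680792)*((-552)**2 + 547139)) = (2525871 + (804 - 2*I*sqrt(14))) + (-41232 + (-279307 - 680792)*((-552)**2 + 547139)) = (2526675 - 2*I*sqrt(14)) + (-41232 - 960099*(304704 + 547139)) = (2526675 - 2*I*sqrt(14)) + (-41232 - 960099*851843) = (2526675 - 2*I*sqrt(14)) + (-41232 - 817853612457) = (2526675 - 2*I*sqrt(14)) - 817853653689 = -817851127014 - 2*I*sqrt(14)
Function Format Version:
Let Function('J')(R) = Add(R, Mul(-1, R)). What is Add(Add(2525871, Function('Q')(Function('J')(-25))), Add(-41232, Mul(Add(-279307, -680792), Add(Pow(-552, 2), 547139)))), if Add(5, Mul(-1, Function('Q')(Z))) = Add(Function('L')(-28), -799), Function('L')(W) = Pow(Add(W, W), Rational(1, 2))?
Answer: Add(-817851127014, Mul(-2, I, Pow(14, Rational(1, 2)))) ≈ Add(-8.1785e+11, Mul(-7.4833, I))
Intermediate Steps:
Function('J')(R) = 0
Function('L')(W) = Mul(Pow(2, Rational(1, 2)), Pow(W, Rational(1, 2))) (Function('L')(W) = Pow(Mul(2, W), Rational(1, 2)) = Mul(Pow(2, Rational(1, 2)), Pow(W, Rational(1, 2))))
Function('Q')(Z) = Add(804, Mul(-2, I, Pow(14, Rational(1, 2)))) (Function('Q')(Z) = Add(5, Mul(-1, Add(Mul(Pow(2, Rational(1, 2)), Pow(-28, Rational(1, 2))), -799))) = Add(5, Mul(-1, Add(Mul(Pow(2, Rational(1, 2)), Mul(2, I, Pow(7, Rational(1, 2)))), -799))) = Add(5, Mul(-1, Add(Mul(2, I, Pow(14, Rational(1, 2))), -799))) = Add(5, Mul(-1, Add(-799, Mul(2, I, Pow(14, Rational(1, 2)))))) = Add(5, Add(799, Mul(-2, I, Pow(14, Rational(1, 2))))) = Add(804, Mul(-2, I, Pow(14, Rational(1, 2)))))
Add(Add(2525871, Function('Q')(Function('J')(-25))), Add(-41232, Mul(Add(-279307, -680792), Add(Pow(-552, 2), 547139)))) = Add(Add(2525871, Add(804, Mul(-2, I, Pow(14, Rational(1, 2))))), Add(-41232, Mul(Add(-279307, -680792), Add(Pow(-552, 2), 547139)))) = Add(Add(2526675, Mul(-2, I, Pow(14, Rational(1, 2)))), Add(-41232, Mul(-960099, Add(304704, 547139)))) = Add(Add(2526675, Mul(-2, I, Pow(14, Rational(1, 2)))), Add(-41232, Mul(-960099, 851843))) = Add(Add(2526675, Mul(-2, I, Pow(14, Rational(1, 2)))), Add(-41232, -817853612457)) = Add(Add(2526675, Mul(-2, I, Pow(14, Rational(1, 2)))), -817853653689) = Add(-817851127014, Mul(-2, I, Pow(14, Rational(1, 2))))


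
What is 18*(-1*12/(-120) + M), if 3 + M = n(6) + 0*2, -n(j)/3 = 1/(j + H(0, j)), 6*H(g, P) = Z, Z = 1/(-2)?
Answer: -21771/355 ≈ -61.327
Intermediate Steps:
Z = -½ ≈ -0.50000
H(g, P) = -1/12 (H(g, P) = (⅙)*(-½) = -1/12)
n(j) = -3/(-1/12 + j) (n(j) = -3/(j - 1/12) = -3/(-1/12 + j))
M = -249/71 (M = -3 + (-36/(-1 + 12*6) + 0*2) = -3 + (-36/(-1 + 72) + 0) = -3 + (-36/71 + 0) = -3 - 36/71 = -249/71 ≈ -3.5070)
18*(-1*12/(-120) + M) = 18*(-1*12/(-120) - 249/71) = 18*(-12*(-1/120) - 249/71) = 18*(⅒ - 249/71) = 18*(-2419/710) = -21771/355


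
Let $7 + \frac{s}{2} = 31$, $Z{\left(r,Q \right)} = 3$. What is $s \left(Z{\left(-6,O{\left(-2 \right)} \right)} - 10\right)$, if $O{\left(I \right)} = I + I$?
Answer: $-336$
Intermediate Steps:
$O{\left(I \right)} = 2 I$
$s = 48$ ($s = -14 + 2 \cdot 31 = -14 + 62 = 48$)
$s \left(Z{\left(-6,O{\left(-2 \right)} \right)} - 10\right) = 48 \left(3 - 10\right) = 48 \left(-7\right) = -336$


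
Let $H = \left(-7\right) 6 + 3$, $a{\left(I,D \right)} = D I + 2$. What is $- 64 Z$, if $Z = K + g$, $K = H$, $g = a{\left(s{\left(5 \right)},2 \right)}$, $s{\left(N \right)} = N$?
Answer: $1728$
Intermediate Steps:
$a{\left(I,D \right)} = 2 + D I$
$g = 12$ ($g = 2 + 2 \cdot 5 = 2 + 10 = 12$)
$H = -39$ ($H = -42 + 3 = -39$)
$K = -39$
$Z = -27$ ($Z = -39 + 12 = -27$)
$- 64 Z = \left(-64\right) \left(-27\right) = 1728$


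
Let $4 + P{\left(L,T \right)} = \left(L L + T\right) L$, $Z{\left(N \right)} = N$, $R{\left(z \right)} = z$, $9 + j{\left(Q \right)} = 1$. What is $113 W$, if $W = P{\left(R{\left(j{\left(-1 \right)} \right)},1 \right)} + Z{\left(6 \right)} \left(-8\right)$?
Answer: $-64636$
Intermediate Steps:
$j{\left(Q \right)} = -8$ ($j{\left(Q \right)} = -9 + 1 = -8$)
$P{\left(L,T \right)} = -4 + L \left(T + L^{2}\right)$ ($P{\left(L,T \right)} = -4 + \left(L L + T\right) L = -4 + \left(L^{2} + T\right) L = -4 + \left(T + L^{2}\right) L = -4 + L \left(T + L^{2}\right)$)
$W = -572$ ($W = \left(-4 + \left(-8\right)^{3} - 8\right) + 6 \left(-8\right) = \left(-4 - 512 - 8\right) - 48 = -524 - 48 = -572$)
$113 W = 113 \left(-572\right) = -64636$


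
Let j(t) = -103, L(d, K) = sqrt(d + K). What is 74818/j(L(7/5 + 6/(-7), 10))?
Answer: -74818/103 ≈ -726.39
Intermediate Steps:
L(d, K) = sqrt(K + d)
74818/j(L(7/5 + 6/(-7), 10)) = 74818/(-103) = 74818*(-1/103) = -74818/103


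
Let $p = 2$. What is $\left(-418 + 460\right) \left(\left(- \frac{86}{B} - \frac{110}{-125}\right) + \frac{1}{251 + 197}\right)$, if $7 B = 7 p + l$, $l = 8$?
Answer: $- \frac{9787527}{8800} \approx -1112.2$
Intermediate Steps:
$B = \frac{22}{7}$ ($B = \frac{7 \cdot 2 + 8}{7} = \frac{14 + 8}{7} = \frac{1}{7} \cdot 22 = \frac{22}{7} \approx 3.1429$)
$\left(-418 + 460\right) \left(\left(- \frac{86}{B} - \frac{110}{-125}\right) + \frac{1}{251 + 197}\right) = \left(-418 + 460\right) \left(\left(- \frac{86}{\frac{22}{7}} - \frac{110}{-125}\right) + \frac{1}{251 + 197}\right) = 42 \left(\left(\left(-86\right) \frac{7}{22} - - \frac{22}{25}\right) + \frac{1}{448}\right) = 42 \left(\left(- \frac{301}{11} + \frac{22}{25}\right) + \frac{1}{448}\right) = 42 \left(- \frac{7283}{275} + \frac{1}{448}\right) = 42 \left(- \frac{3262509}{123200}\right) = - \frac{9787527}{8800}$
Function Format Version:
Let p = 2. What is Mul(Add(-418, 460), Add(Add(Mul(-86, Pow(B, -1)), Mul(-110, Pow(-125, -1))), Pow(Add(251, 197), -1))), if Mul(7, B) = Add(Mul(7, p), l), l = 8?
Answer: Rational(-9787527, 8800) ≈ -1112.2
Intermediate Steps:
B = Rational(22, 7) (B = Mul(Rational(1, 7), Add(Mul(7, 2), 8)) = Mul(Rational(1, 7), Add(14, 8)) = Mul(Rational(1, 7), 22) = Rational(22, 7) ≈ 3.1429)
Mul(Add(-418, 460), Add(Add(Mul(-86, Pow(B, -1)), Mul(-110, Pow(-125, -1))), Pow(Add(251, 197), -1))) = Mul(Add(-418, 460), Add(Add(Mul(-86, Pow(Rational(22, 7), -1)), Mul(-110, Pow(-125, -1))), Pow(Add(251, 197), -1))) = Mul(42, Add(Add(Mul(-86, Rational(7, 22)), Mul(-110, Rational(-1, 125))), Pow(448, -1))) = Mul(42, Add(Add(Rational(-301, 11), Rational(22, 25)), Rational(1, 448))) = Mul(42, Add(Rational(-7283, 275), Rational(1, 448))) = Mul(42, Rational(-3262509, 123200)) = Rational(-9787527, 8800)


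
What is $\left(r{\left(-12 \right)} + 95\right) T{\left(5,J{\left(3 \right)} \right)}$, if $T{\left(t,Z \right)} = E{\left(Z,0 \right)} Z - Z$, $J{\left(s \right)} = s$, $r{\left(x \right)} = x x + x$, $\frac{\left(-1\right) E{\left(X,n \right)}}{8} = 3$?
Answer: $-17025$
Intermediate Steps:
$E{\left(X,n \right)} = -24$ ($E{\left(X,n \right)} = \left(-8\right) 3 = -24$)
$r{\left(x \right)} = x + x^{2}$ ($r{\left(x \right)} = x^{2} + x = x + x^{2}$)
$T{\left(t,Z \right)} = - 25 Z$ ($T{\left(t,Z \right)} = - 24 Z - Z = - 25 Z$)
$\left(r{\left(-12 \right)} + 95\right) T{\left(5,J{\left(3 \right)} \right)} = \left(- 12 \left(1 - 12\right) + 95\right) \left(\left(-25\right) 3\right) = \left(\left(-12\right) \left(-11\right) + 95\right) \left(-75\right) = \left(132 + 95\right) \left(-75\right) = 227 \left(-75\right) = -17025$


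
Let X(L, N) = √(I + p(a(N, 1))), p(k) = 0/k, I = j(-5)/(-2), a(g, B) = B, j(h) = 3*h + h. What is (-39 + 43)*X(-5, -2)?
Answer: 4*√10 ≈ 12.649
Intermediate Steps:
j(h) = 4*h
I = 10 (I = (4*(-5))/(-2) = -20*(-½) = 10)
p(k) = 0
X(L, N) = √10 (X(L, N) = √(10 + 0) = √10)
(-39 + 43)*X(-5, -2) = (-39 + 43)*√10 = 4*√10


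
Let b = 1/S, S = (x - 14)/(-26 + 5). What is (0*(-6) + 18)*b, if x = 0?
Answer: 27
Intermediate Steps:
S = ⅔ (S = (0 - 14)/(-26 + 5) = -14/(-21) = -14*(-1/21) = ⅔ ≈ 0.66667)
b = 3/2 (b = 1/(⅔) = 3/2 ≈ 1.5000)
(0*(-6) + 18)*b = (0*(-6) + 18)*(3/2) = (0 + 18)*(3/2) = 18*(3/2) = 27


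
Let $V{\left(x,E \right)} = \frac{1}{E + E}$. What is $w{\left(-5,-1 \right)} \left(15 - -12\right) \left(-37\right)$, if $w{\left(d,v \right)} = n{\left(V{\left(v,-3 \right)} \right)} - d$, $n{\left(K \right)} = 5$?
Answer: $-9990$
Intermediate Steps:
$V{\left(x,E \right)} = \frac{1}{2 E}$
$w{\left(d,v \right)} = 5 - d$
$w{\left(-5,-1 \right)} \left(15 - -12\right) \left(-37\right) = \left(5 - -5\right) \left(15 - -12\right) \left(-37\right) = \left(5 + 5\right) \left(15 + 12\right) \left(-37\right) = 10 \cdot 27 \left(-37\right) = 270 \left(-37\right) = -9990$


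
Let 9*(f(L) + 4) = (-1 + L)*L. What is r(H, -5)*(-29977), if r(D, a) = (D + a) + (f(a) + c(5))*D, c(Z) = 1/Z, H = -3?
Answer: 989241/5 ≈ 1.9785e+5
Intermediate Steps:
f(L) = -4 + L*(-1 + L)/9 (f(L) = -4 + ((-1 + L)*L)/9 = -4 + (L*(-1 + L))/9 = -4 + L*(-1 + L)/9)
r(D, a) = D + a + D*(-19/5 - a/9 + a²/9) (r(D, a) = (D + a) + ((-4 - a/9 + a²/9) + 1/5)*D = (D + a) + ((-4 - a/9 + a²/9) + ⅕)*D = (D + a) + (-19/5 - a/9 + a²/9)*D = (D + a) + D*(-19/5 - a/9 + a²/9) = D + a + D*(-19/5 - a/9 + a²/9))
r(H, -5)*(-29977) = (-5 + (6/5)*(-3) - ⅑*(-3)*(36 - 5 - 1*(-5)²))*(-29977) = (-5 - 18/5 - ⅑*(-3)*(36 - 5 - 1*25))*(-29977) = (-5 - 18/5 - ⅑*(-3)*(36 - 5 - 25))*(-29977) = (-5 - 18/5 - ⅑*(-3)*6)*(-29977) = (-5 - 18/5 + 2)*(-29977) = -33/5*(-29977) = 989241/5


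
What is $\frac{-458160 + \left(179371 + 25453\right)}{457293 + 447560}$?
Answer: $- \frac{253336}{904853} \approx -0.27997$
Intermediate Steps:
$\frac{-458160 + \left(179371 + 25453\right)}{457293 + 447560} = \frac{-458160 + 204824}{904853} = \left(-253336\right) \frac{1}{904853} = - \frac{253336}{904853}$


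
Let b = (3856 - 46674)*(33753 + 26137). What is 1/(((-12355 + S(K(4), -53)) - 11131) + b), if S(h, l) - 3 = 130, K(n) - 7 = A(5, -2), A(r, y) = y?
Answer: -1/2564393373 ≈ -3.8996e-10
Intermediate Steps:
K(n) = 5 (K(n) = 7 - 2 = 5)
S(h, l) = 133 (S(h, l) = 3 + 130 = 133)
b = -2564370020 (b = -42818*59890 = -2564370020)
1/(((-12355 + S(K(4), -53)) - 11131) + b) = 1/(((-12355 + 133) - 11131) - 2564370020) = 1/((-12222 - 11131) - 2564370020) = 1/(-23353 - 2564370020) = 1/(-2564393373) = -1/2564393373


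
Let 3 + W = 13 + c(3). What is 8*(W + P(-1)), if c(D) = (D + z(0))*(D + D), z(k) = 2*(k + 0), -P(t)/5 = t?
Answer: 264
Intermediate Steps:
P(t) = -5*t
z(k) = 2*k
c(D) = 2*D**2 (c(D) = (D + 2*0)*(D + D) = (D + 0)*(2*D) = D*(2*D) = 2*D**2)
W = 28 (W = -3 + (13 + 2*3**2) = -3 + (13 + 2*9) = -3 + (13 + 18) = -3 + 31 = 28)
8*(W + P(-1)) = 8*(28 - 5*(-1)) = 8*(28 + 5) = 8*33 = 264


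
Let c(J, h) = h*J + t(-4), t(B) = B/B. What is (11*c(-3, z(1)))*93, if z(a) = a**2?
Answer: -2046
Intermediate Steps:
t(B) = 1
c(J, h) = 1 + J*h (c(J, h) = h*J + 1 = J*h + 1 = 1 + J*h)
(11*c(-3, z(1)))*93 = (11*(1 - 3*1**2))*93 = (11*(1 - 3*1))*93 = (11*(1 - 3))*93 = (11*(-2))*93 = -22*93 = -2046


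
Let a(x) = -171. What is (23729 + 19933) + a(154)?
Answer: 43491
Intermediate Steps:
(23729 + 19933) + a(154) = (23729 + 19933) - 171 = 43662 - 171 = 43491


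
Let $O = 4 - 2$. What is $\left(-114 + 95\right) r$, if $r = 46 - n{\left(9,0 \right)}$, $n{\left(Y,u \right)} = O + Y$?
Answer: $-665$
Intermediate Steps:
$O = 2$ ($O = 4 - 2 = 2$)
$n{\left(Y,u \right)} = 2 + Y$
$r = 35$ ($r = 46 - \left(2 + 9\right) = 46 - 11 = 35$)
$\left(-114 + 95\right) r = \left(-114 + 95\right) 35 = \left(-19\right) 35 = -665$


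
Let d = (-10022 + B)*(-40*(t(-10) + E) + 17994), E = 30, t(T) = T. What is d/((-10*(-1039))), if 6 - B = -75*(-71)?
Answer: -131886577/5195 ≈ -25387.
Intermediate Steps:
B = -5319 (B = 6 - (-75)*(-71) = 6 - 1*5325 = 6 - 5325 = -5319)
d = -263773154 (d = (-10022 - 5319)*(-40*(-10 + 30) + 17994) = -15341*(-40*20 + 17994) = -15341*(-800 + 17994) = -15341*17194 = -263773154)
d/((-10*(-1039))) = -263773154/((-10*(-1039))) = -263773154/10390 = -263773154*1/10390 = -131886577/5195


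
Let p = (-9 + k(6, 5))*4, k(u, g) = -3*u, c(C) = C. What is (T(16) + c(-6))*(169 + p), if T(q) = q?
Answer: 610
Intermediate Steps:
p = -108 (p = (-9 - 3*6)*4 = (-9 - 18)*4 = -27*4 = -108)
(T(16) + c(-6))*(169 + p) = (16 - 6)*(169 - 108) = 10*61 = 610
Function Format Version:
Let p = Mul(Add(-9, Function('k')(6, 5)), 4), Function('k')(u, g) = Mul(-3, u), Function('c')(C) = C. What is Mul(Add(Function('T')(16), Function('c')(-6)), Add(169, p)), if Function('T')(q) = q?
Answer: 610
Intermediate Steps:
p = -108 (p = Mul(Add(-9, Mul(-3, 6)), 4) = Mul(Add(-9, -18), 4) = Mul(-27, 4) = -108)
Mul(Add(Function('T')(16), Function('c')(-6)), Add(169, p)) = Mul(Add(16, -6), Add(169, -108)) = Mul(10, 61) = 610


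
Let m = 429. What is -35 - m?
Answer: -464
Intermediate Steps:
-35 - m = -35 - 1*429 = -35 - 429 = -464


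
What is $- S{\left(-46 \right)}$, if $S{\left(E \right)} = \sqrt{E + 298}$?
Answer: $- 6 \sqrt{7} \approx -15.875$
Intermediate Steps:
$S{\left(E \right)} = \sqrt{298 + E}$
$- S{\left(-46 \right)} = - \sqrt{298 - 46} = - \sqrt{252} = - 6 \sqrt{7}$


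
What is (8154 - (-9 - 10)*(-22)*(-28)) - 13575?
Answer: 6283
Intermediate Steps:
(8154 - (-9 - 10)*(-22)*(-28)) - 13575 = (8154 - (-19*(-22))*(-28)) - 13575 = (8154 - 418*(-28)) - 13575 = (8154 - 1*(-11704)) - 13575 = (8154 + 11704) - 13575 = 19858 - 13575 = 6283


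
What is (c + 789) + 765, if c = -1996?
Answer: -442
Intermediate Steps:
(c + 789) + 765 = (-1996 + 789) + 765 = -1207 + 765 = -442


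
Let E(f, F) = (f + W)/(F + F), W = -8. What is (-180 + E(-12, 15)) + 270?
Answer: 268/3 ≈ 89.333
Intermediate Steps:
E(f, F) = (-8 + f)/(2*F) (E(f, F) = (f - 8)/(F + F) = (-8 + f)/((2*F)) = (-8 + f)*(1/(2*F)) = (-8 + f)/(2*F))
(-180 + E(-12, 15)) + 270 = (-180 + (½)*(-8 - 12)/15) + 270 = (-180 + (½)*(1/15)*(-20)) + 270 = (-180 - ⅔) + 270 = -542/3 + 270 = 268/3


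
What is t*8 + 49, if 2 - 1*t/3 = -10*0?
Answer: 97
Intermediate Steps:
t = 6 (t = 6 - (-30)*0 = 6 - 3*0 = 6 + 0 = 6)
t*8 + 49 = 6*8 + 49 = 48 + 49 = 97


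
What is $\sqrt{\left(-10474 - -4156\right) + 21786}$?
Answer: $2 \sqrt{3867} \approx 124.37$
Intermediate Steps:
$\sqrt{\left(-10474 - -4156\right) + 21786} = \sqrt{\left(-10474 + 4156\right) + 21786} = \sqrt{-6318 + 21786} = \sqrt{15468} = 2 \sqrt{3867}$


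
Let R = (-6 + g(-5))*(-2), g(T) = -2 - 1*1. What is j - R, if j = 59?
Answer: 41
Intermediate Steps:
g(T) = -3 (g(T) = -2 - 1 = -3)
R = 18 (R = (-6 - 3)*(-2) = -9*(-2) = 18)
j - R = 59 - 1*18 = 59 - 18 = 41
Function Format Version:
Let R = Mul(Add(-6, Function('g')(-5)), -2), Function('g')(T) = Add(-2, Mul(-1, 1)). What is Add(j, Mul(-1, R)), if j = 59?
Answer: 41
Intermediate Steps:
Function('g')(T) = -3 (Function('g')(T) = Add(-2, -1) = -3)
R = 18 (R = Mul(Add(-6, -3), -2) = Mul(-9, -2) = 18)
Add(j, Mul(-1, R)) = Add(59, Mul(-1, 18)) = Add(59, -18) = 41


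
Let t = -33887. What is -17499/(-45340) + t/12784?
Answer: -6982603/3083120 ≈ -2.2648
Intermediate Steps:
-17499/(-45340) + t/12784 = -17499/(-45340) - 33887/12784 = -17499*(-1/45340) - 33887*1/12784 = 17499/45340 - 721/272 = -6982603/3083120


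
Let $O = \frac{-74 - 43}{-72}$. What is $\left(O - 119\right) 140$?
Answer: $- \frac{32865}{2} \approx -16433.0$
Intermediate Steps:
$O = \frac{13}{8}$ ($O = \left(-117\right) \left(- \frac{1}{72}\right) = \frac{13}{8} \approx 1.625$)
$\left(O - 119\right) 140 = \left(\frac{13}{8} - 119\right) 140 = \left(- \frac{939}{8}\right) 140 = - \frac{32865}{2}$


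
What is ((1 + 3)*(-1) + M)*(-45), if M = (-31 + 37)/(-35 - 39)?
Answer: 6795/37 ≈ 183.65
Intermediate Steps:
M = -3/37 (M = 6/(-74) = 6*(-1/74) = -3/37 ≈ -0.081081)
((1 + 3)*(-1) + M)*(-45) = ((1 + 3)*(-1) - 3/37)*(-45) = (4*(-1) - 3/37)*(-45) = (-4 - 3/37)*(-45) = -151/37*(-45) = 6795/37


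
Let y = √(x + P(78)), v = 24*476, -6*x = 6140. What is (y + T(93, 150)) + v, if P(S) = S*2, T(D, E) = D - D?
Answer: 11424 + I*√7806/3 ≈ 11424.0 + 29.451*I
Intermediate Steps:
x = -3070/3 (x = -⅙*6140 = -3070/3 ≈ -1023.3)
T(D, E) = 0
P(S) = 2*S
v = 11424
y = I*√7806/3 (y = √(-3070/3 + 2*78) = √(-3070/3 + 156) = √(-2602/3) = I*√7806/3 ≈ 29.451*I)
(y + T(93, 150)) + v = (I*√7806/3 + 0) + 11424 = I*√7806/3 + 11424 = 11424 + I*√7806/3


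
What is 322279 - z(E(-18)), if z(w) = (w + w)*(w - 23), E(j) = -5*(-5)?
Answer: 322179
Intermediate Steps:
E(j) = 25
z(w) = 2*w*(-23 + w) (z(w) = (2*w)*(-23 + w) = 2*w*(-23 + w))
322279 - z(E(-18)) = 322279 - 2*25*(-23 + 25) = 322279 - 2*25*2 = 322279 - 1*100 = 322279 - 100 = 322179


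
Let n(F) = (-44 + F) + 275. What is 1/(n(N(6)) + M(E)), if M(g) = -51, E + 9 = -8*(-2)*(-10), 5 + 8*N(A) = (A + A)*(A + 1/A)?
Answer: 8/1509 ≈ 0.0053015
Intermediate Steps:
N(A) = -5/8 + A*(A + 1/A)/4 (N(A) = -5/8 + ((A + A)*(A + 1/A))/8 = -5/8 + ((2*A)*(A + 1/A))/8 = -5/8 + (2*A*(A + 1/A))/8 = -5/8 + A*(A + 1/A)/4)
E = -169 (E = -9 - 8*(-2)*(-10) = -9 + 16*(-10) = -9 - 160 = -169)
n(F) = 231 + F
1/(n(N(6)) + M(E)) = 1/((231 + (-3/8 + (1/4)*6**2)) - 51) = 1/((231 + (-3/8 + (1/4)*36)) - 51) = 1/((231 + (-3/8 + 9)) - 51) = 1/((231 + 69/8) - 51) = 1/(1917/8 - 51) = 1/(1509/8) = 8/1509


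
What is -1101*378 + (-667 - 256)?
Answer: -417101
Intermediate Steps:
-1101*378 + (-667 - 256) = -416178 - 923 = -417101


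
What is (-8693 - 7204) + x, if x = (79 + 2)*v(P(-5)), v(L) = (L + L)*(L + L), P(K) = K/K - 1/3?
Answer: -15753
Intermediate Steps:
P(K) = ⅔ (P(K) = 1 - 1*⅓ = 1 - ⅓ = ⅔)
v(L) = 4*L² (v(L) = (2*L)*(2*L) = 4*L²)
x = 144 (x = (79 + 2)*(4*(⅔)²) = 81*(4*(4/9)) = 81*(16/9) = 144)
(-8693 - 7204) + x = (-8693 - 7204) + 144 = -15897 + 144 = -15753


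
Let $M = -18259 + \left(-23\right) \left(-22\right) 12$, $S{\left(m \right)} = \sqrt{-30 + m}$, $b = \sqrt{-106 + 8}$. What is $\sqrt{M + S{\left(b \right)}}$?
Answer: $\sqrt{-12187 + \sqrt{-30 + 7 i \sqrt{2}}} \approx 0.0251 + 110.39 i$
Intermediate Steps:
$b = 7 i \sqrt{2}$ ($b = \sqrt{-98} = 7 i \sqrt{2} \approx 9.8995 i$)
$M = -12187$ ($M = -18259 + 506 \cdot 12 = -18259 + 6072 = -12187$)
$\sqrt{M + S{\left(b \right)}} = \sqrt{-12187 + \sqrt{-30 + 7 i \sqrt{2}}}$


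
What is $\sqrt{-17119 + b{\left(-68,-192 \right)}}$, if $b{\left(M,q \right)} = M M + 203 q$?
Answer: $3 i \sqrt{5719} \approx 226.87 i$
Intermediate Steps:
$b{\left(M,q \right)} = M^{2} + 203 q$
$\sqrt{-17119 + b{\left(-68,-192 \right)}} = \sqrt{-17119 + \left(\left(-68\right)^{2} + 203 \left(-192\right)\right)} = \sqrt{-17119 + \left(4624 - 38976\right)} = \sqrt{-17119 - 34352} = \sqrt{-51471} = 3 i \sqrt{5719}$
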